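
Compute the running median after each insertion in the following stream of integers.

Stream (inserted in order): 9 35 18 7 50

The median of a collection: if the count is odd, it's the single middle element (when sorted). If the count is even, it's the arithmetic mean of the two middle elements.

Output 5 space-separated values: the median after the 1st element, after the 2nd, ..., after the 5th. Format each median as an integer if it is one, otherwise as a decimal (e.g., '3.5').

Step 1: insert 9 -> lo=[9] (size 1, max 9) hi=[] (size 0) -> median=9
Step 2: insert 35 -> lo=[9] (size 1, max 9) hi=[35] (size 1, min 35) -> median=22
Step 3: insert 18 -> lo=[9, 18] (size 2, max 18) hi=[35] (size 1, min 35) -> median=18
Step 4: insert 7 -> lo=[7, 9] (size 2, max 9) hi=[18, 35] (size 2, min 18) -> median=13.5
Step 5: insert 50 -> lo=[7, 9, 18] (size 3, max 18) hi=[35, 50] (size 2, min 35) -> median=18

Answer: 9 22 18 13.5 18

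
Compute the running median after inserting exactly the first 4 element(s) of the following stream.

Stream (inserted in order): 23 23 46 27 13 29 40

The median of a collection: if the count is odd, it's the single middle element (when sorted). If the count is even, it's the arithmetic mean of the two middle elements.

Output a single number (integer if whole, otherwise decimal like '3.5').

Answer: 25

Derivation:
Step 1: insert 23 -> lo=[23] (size 1, max 23) hi=[] (size 0) -> median=23
Step 2: insert 23 -> lo=[23] (size 1, max 23) hi=[23] (size 1, min 23) -> median=23
Step 3: insert 46 -> lo=[23, 23] (size 2, max 23) hi=[46] (size 1, min 46) -> median=23
Step 4: insert 27 -> lo=[23, 23] (size 2, max 23) hi=[27, 46] (size 2, min 27) -> median=25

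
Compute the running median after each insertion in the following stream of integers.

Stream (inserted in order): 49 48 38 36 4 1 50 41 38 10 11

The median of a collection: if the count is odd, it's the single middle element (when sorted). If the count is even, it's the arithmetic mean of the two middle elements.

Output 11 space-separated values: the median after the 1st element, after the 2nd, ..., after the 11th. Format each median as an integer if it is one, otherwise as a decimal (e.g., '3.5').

Answer: 49 48.5 48 43 38 37 38 39.5 38 38 38

Derivation:
Step 1: insert 49 -> lo=[49] (size 1, max 49) hi=[] (size 0) -> median=49
Step 2: insert 48 -> lo=[48] (size 1, max 48) hi=[49] (size 1, min 49) -> median=48.5
Step 3: insert 38 -> lo=[38, 48] (size 2, max 48) hi=[49] (size 1, min 49) -> median=48
Step 4: insert 36 -> lo=[36, 38] (size 2, max 38) hi=[48, 49] (size 2, min 48) -> median=43
Step 5: insert 4 -> lo=[4, 36, 38] (size 3, max 38) hi=[48, 49] (size 2, min 48) -> median=38
Step 6: insert 1 -> lo=[1, 4, 36] (size 3, max 36) hi=[38, 48, 49] (size 3, min 38) -> median=37
Step 7: insert 50 -> lo=[1, 4, 36, 38] (size 4, max 38) hi=[48, 49, 50] (size 3, min 48) -> median=38
Step 8: insert 41 -> lo=[1, 4, 36, 38] (size 4, max 38) hi=[41, 48, 49, 50] (size 4, min 41) -> median=39.5
Step 9: insert 38 -> lo=[1, 4, 36, 38, 38] (size 5, max 38) hi=[41, 48, 49, 50] (size 4, min 41) -> median=38
Step 10: insert 10 -> lo=[1, 4, 10, 36, 38] (size 5, max 38) hi=[38, 41, 48, 49, 50] (size 5, min 38) -> median=38
Step 11: insert 11 -> lo=[1, 4, 10, 11, 36, 38] (size 6, max 38) hi=[38, 41, 48, 49, 50] (size 5, min 38) -> median=38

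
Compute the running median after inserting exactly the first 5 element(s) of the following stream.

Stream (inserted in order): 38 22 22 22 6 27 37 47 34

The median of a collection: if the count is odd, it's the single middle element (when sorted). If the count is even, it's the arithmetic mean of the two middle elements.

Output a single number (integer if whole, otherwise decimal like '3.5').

Answer: 22

Derivation:
Step 1: insert 38 -> lo=[38] (size 1, max 38) hi=[] (size 0) -> median=38
Step 2: insert 22 -> lo=[22] (size 1, max 22) hi=[38] (size 1, min 38) -> median=30
Step 3: insert 22 -> lo=[22, 22] (size 2, max 22) hi=[38] (size 1, min 38) -> median=22
Step 4: insert 22 -> lo=[22, 22] (size 2, max 22) hi=[22, 38] (size 2, min 22) -> median=22
Step 5: insert 6 -> lo=[6, 22, 22] (size 3, max 22) hi=[22, 38] (size 2, min 22) -> median=22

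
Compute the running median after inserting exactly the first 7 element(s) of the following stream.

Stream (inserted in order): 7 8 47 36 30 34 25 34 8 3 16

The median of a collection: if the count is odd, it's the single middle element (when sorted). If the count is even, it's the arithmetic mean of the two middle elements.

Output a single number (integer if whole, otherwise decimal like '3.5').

Answer: 30

Derivation:
Step 1: insert 7 -> lo=[7] (size 1, max 7) hi=[] (size 0) -> median=7
Step 2: insert 8 -> lo=[7] (size 1, max 7) hi=[8] (size 1, min 8) -> median=7.5
Step 3: insert 47 -> lo=[7, 8] (size 2, max 8) hi=[47] (size 1, min 47) -> median=8
Step 4: insert 36 -> lo=[7, 8] (size 2, max 8) hi=[36, 47] (size 2, min 36) -> median=22
Step 5: insert 30 -> lo=[7, 8, 30] (size 3, max 30) hi=[36, 47] (size 2, min 36) -> median=30
Step 6: insert 34 -> lo=[7, 8, 30] (size 3, max 30) hi=[34, 36, 47] (size 3, min 34) -> median=32
Step 7: insert 25 -> lo=[7, 8, 25, 30] (size 4, max 30) hi=[34, 36, 47] (size 3, min 34) -> median=30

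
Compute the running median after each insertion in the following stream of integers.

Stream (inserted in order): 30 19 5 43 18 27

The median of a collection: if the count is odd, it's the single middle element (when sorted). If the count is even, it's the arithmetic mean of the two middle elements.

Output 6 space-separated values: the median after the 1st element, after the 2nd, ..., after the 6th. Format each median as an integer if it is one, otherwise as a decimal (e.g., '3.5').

Step 1: insert 30 -> lo=[30] (size 1, max 30) hi=[] (size 0) -> median=30
Step 2: insert 19 -> lo=[19] (size 1, max 19) hi=[30] (size 1, min 30) -> median=24.5
Step 3: insert 5 -> lo=[5, 19] (size 2, max 19) hi=[30] (size 1, min 30) -> median=19
Step 4: insert 43 -> lo=[5, 19] (size 2, max 19) hi=[30, 43] (size 2, min 30) -> median=24.5
Step 5: insert 18 -> lo=[5, 18, 19] (size 3, max 19) hi=[30, 43] (size 2, min 30) -> median=19
Step 6: insert 27 -> lo=[5, 18, 19] (size 3, max 19) hi=[27, 30, 43] (size 3, min 27) -> median=23

Answer: 30 24.5 19 24.5 19 23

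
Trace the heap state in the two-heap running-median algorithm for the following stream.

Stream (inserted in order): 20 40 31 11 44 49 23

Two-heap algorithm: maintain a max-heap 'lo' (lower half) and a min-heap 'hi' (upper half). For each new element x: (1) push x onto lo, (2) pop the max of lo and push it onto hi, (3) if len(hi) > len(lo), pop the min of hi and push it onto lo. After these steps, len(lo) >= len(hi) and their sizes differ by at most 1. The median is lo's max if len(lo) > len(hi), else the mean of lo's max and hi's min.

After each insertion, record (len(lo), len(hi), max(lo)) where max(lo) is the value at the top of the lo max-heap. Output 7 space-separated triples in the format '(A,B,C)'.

Step 1: insert 20 -> lo=[20] hi=[] -> (len(lo)=1, len(hi)=0, max(lo)=20)
Step 2: insert 40 -> lo=[20] hi=[40] -> (len(lo)=1, len(hi)=1, max(lo)=20)
Step 3: insert 31 -> lo=[20, 31] hi=[40] -> (len(lo)=2, len(hi)=1, max(lo)=31)
Step 4: insert 11 -> lo=[11, 20] hi=[31, 40] -> (len(lo)=2, len(hi)=2, max(lo)=20)
Step 5: insert 44 -> lo=[11, 20, 31] hi=[40, 44] -> (len(lo)=3, len(hi)=2, max(lo)=31)
Step 6: insert 49 -> lo=[11, 20, 31] hi=[40, 44, 49] -> (len(lo)=3, len(hi)=3, max(lo)=31)
Step 7: insert 23 -> lo=[11, 20, 23, 31] hi=[40, 44, 49] -> (len(lo)=4, len(hi)=3, max(lo)=31)

Answer: (1,0,20) (1,1,20) (2,1,31) (2,2,20) (3,2,31) (3,3,31) (4,3,31)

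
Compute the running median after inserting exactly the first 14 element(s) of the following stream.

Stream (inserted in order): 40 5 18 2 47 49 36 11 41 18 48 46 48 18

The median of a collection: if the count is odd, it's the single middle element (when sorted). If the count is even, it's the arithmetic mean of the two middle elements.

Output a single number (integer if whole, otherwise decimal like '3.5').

Answer: 38

Derivation:
Step 1: insert 40 -> lo=[40] (size 1, max 40) hi=[] (size 0) -> median=40
Step 2: insert 5 -> lo=[5] (size 1, max 5) hi=[40] (size 1, min 40) -> median=22.5
Step 3: insert 18 -> lo=[5, 18] (size 2, max 18) hi=[40] (size 1, min 40) -> median=18
Step 4: insert 2 -> lo=[2, 5] (size 2, max 5) hi=[18, 40] (size 2, min 18) -> median=11.5
Step 5: insert 47 -> lo=[2, 5, 18] (size 3, max 18) hi=[40, 47] (size 2, min 40) -> median=18
Step 6: insert 49 -> lo=[2, 5, 18] (size 3, max 18) hi=[40, 47, 49] (size 3, min 40) -> median=29
Step 7: insert 36 -> lo=[2, 5, 18, 36] (size 4, max 36) hi=[40, 47, 49] (size 3, min 40) -> median=36
Step 8: insert 11 -> lo=[2, 5, 11, 18] (size 4, max 18) hi=[36, 40, 47, 49] (size 4, min 36) -> median=27
Step 9: insert 41 -> lo=[2, 5, 11, 18, 36] (size 5, max 36) hi=[40, 41, 47, 49] (size 4, min 40) -> median=36
Step 10: insert 18 -> lo=[2, 5, 11, 18, 18] (size 5, max 18) hi=[36, 40, 41, 47, 49] (size 5, min 36) -> median=27
Step 11: insert 48 -> lo=[2, 5, 11, 18, 18, 36] (size 6, max 36) hi=[40, 41, 47, 48, 49] (size 5, min 40) -> median=36
Step 12: insert 46 -> lo=[2, 5, 11, 18, 18, 36] (size 6, max 36) hi=[40, 41, 46, 47, 48, 49] (size 6, min 40) -> median=38
Step 13: insert 48 -> lo=[2, 5, 11, 18, 18, 36, 40] (size 7, max 40) hi=[41, 46, 47, 48, 48, 49] (size 6, min 41) -> median=40
Step 14: insert 18 -> lo=[2, 5, 11, 18, 18, 18, 36] (size 7, max 36) hi=[40, 41, 46, 47, 48, 48, 49] (size 7, min 40) -> median=38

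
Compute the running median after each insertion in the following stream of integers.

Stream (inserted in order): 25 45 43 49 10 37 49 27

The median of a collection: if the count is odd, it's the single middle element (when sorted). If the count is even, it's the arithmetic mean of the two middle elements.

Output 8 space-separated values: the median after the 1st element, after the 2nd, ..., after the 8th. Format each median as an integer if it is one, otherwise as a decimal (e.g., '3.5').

Answer: 25 35 43 44 43 40 43 40

Derivation:
Step 1: insert 25 -> lo=[25] (size 1, max 25) hi=[] (size 0) -> median=25
Step 2: insert 45 -> lo=[25] (size 1, max 25) hi=[45] (size 1, min 45) -> median=35
Step 3: insert 43 -> lo=[25, 43] (size 2, max 43) hi=[45] (size 1, min 45) -> median=43
Step 4: insert 49 -> lo=[25, 43] (size 2, max 43) hi=[45, 49] (size 2, min 45) -> median=44
Step 5: insert 10 -> lo=[10, 25, 43] (size 3, max 43) hi=[45, 49] (size 2, min 45) -> median=43
Step 6: insert 37 -> lo=[10, 25, 37] (size 3, max 37) hi=[43, 45, 49] (size 3, min 43) -> median=40
Step 7: insert 49 -> lo=[10, 25, 37, 43] (size 4, max 43) hi=[45, 49, 49] (size 3, min 45) -> median=43
Step 8: insert 27 -> lo=[10, 25, 27, 37] (size 4, max 37) hi=[43, 45, 49, 49] (size 4, min 43) -> median=40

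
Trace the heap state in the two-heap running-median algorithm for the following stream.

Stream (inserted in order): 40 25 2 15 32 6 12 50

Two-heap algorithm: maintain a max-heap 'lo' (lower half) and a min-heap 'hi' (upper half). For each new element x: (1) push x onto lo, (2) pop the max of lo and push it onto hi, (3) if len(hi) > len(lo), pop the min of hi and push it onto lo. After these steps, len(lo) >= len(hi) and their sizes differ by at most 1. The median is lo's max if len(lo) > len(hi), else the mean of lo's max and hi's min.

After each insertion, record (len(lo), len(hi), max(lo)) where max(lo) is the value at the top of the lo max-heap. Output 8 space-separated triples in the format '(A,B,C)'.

Answer: (1,0,40) (1,1,25) (2,1,25) (2,2,15) (3,2,25) (3,3,15) (4,3,15) (4,4,15)

Derivation:
Step 1: insert 40 -> lo=[40] hi=[] -> (len(lo)=1, len(hi)=0, max(lo)=40)
Step 2: insert 25 -> lo=[25] hi=[40] -> (len(lo)=1, len(hi)=1, max(lo)=25)
Step 3: insert 2 -> lo=[2, 25] hi=[40] -> (len(lo)=2, len(hi)=1, max(lo)=25)
Step 4: insert 15 -> lo=[2, 15] hi=[25, 40] -> (len(lo)=2, len(hi)=2, max(lo)=15)
Step 5: insert 32 -> lo=[2, 15, 25] hi=[32, 40] -> (len(lo)=3, len(hi)=2, max(lo)=25)
Step 6: insert 6 -> lo=[2, 6, 15] hi=[25, 32, 40] -> (len(lo)=3, len(hi)=3, max(lo)=15)
Step 7: insert 12 -> lo=[2, 6, 12, 15] hi=[25, 32, 40] -> (len(lo)=4, len(hi)=3, max(lo)=15)
Step 8: insert 50 -> lo=[2, 6, 12, 15] hi=[25, 32, 40, 50] -> (len(lo)=4, len(hi)=4, max(lo)=15)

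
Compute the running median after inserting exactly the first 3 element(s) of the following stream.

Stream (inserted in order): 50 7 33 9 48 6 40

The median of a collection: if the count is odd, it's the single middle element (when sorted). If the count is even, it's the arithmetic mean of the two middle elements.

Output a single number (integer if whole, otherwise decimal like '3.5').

Step 1: insert 50 -> lo=[50] (size 1, max 50) hi=[] (size 0) -> median=50
Step 2: insert 7 -> lo=[7] (size 1, max 7) hi=[50] (size 1, min 50) -> median=28.5
Step 3: insert 33 -> lo=[7, 33] (size 2, max 33) hi=[50] (size 1, min 50) -> median=33

Answer: 33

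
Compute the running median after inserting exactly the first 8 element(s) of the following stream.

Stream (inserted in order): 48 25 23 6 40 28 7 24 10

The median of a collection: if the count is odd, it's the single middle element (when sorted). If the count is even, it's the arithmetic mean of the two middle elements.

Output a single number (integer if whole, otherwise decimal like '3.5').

Answer: 24.5

Derivation:
Step 1: insert 48 -> lo=[48] (size 1, max 48) hi=[] (size 0) -> median=48
Step 2: insert 25 -> lo=[25] (size 1, max 25) hi=[48] (size 1, min 48) -> median=36.5
Step 3: insert 23 -> lo=[23, 25] (size 2, max 25) hi=[48] (size 1, min 48) -> median=25
Step 4: insert 6 -> lo=[6, 23] (size 2, max 23) hi=[25, 48] (size 2, min 25) -> median=24
Step 5: insert 40 -> lo=[6, 23, 25] (size 3, max 25) hi=[40, 48] (size 2, min 40) -> median=25
Step 6: insert 28 -> lo=[6, 23, 25] (size 3, max 25) hi=[28, 40, 48] (size 3, min 28) -> median=26.5
Step 7: insert 7 -> lo=[6, 7, 23, 25] (size 4, max 25) hi=[28, 40, 48] (size 3, min 28) -> median=25
Step 8: insert 24 -> lo=[6, 7, 23, 24] (size 4, max 24) hi=[25, 28, 40, 48] (size 4, min 25) -> median=24.5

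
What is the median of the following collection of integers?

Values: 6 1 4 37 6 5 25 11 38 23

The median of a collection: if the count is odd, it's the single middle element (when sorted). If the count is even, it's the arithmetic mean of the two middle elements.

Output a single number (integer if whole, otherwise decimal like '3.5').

Step 1: insert 6 -> lo=[6] (size 1, max 6) hi=[] (size 0) -> median=6
Step 2: insert 1 -> lo=[1] (size 1, max 1) hi=[6] (size 1, min 6) -> median=3.5
Step 3: insert 4 -> lo=[1, 4] (size 2, max 4) hi=[6] (size 1, min 6) -> median=4
Step 4: insert 37 -> lo=[1, 4] (size 2, max 4) hi=[6, 37] (size 2, min 6) -> median=5
Step 5: insert 6 -> lo=[1, 4, 6] (size 3, max 6) hi=[6, 37] (size 2, min 6) -> median=6
Step 6: insert 5 -> lo=[1, 4, 5] (size 3, max 5) hi=[6, 6, 37] (size 3, min 6) -> median=5.5
Step 7: insert 25 -> lo=[1, 4, 5, 6] (size 4, max 6) hi=[6, 25, 37] (size 3, min 6) -> median=6
Step 8: insert 11 -> lo=[1, 4, 5, 6] (size 4, max 6) hi=[6, 11, 25, 37] (size 4, min 6) -> median=6
Step 9: insert 38 -> lo=[1, 4, 5, 6, 6] (size 5, max 6) hi=[11, 25, 37, 38] (size 4, min 11) -> median=6
Step 10: insert 23 -> lo=[1, 4, 5, 6, 6] (size 5, max 6) hi=[11, 23, 25, 37, 38] (size 5, min 11) -> median=8.5

Answer: 8.5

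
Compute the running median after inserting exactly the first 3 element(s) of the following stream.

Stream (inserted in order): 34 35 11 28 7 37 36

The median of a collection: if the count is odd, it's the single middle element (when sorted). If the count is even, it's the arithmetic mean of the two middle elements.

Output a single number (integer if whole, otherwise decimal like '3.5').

Step 1: insert 34 -> lo=[34] (size 1, max 34) hi=[] (size 0) -> median=34
Step 2: insert 35 -> lo=[34] (size 1, max 34) hi=[35] (size 1, min 35) -> median=34.5
Step 3: insert 11 -> lo=[11, 34] (size 2, max 34) hi=[35] (size 1, min 35) -> median=34

Answer: 34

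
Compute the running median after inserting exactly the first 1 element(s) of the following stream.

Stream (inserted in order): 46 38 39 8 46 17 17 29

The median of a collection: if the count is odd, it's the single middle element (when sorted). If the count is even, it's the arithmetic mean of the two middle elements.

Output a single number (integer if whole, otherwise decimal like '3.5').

Step 1: insert 46 -> lo=[46] (size 1, max 46) hi=[] (size 0) -> median=46

Answer: 46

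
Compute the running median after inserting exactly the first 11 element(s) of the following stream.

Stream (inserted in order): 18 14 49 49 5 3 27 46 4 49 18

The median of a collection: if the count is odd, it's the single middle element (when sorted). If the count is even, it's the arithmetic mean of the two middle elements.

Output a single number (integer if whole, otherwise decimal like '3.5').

Answer: 18

Derivation:
Step 1: insert 18 -> lo=[18] (size 1, max 18) hi=[] (size 0) -> median=18
Step 2: insert 14 -> lo=[14] (size 1, max 14) hi=[18] (size 1, min 18) -> median=16
Step 3: insert 49 -> lo=[14, 18] (size 2, max 18) hi=[49] (size 1, min 49) -> median=18
Step 4: insert 49 -> lo=[14, 18] (size 2, max 18) hi=[49, 49] (size 2, min 49) -> median=33.5
Step 5: insert 5 -> lo=[5, 14, 18] (size 3, max 18) hi=[49, 49] (size 2, min 49) -> median=18
Step 6: insert 3 -> lo=[3, 5, 14] (size 3, max 14) hi=[18, 49, 49] (size 3, min 18) -> median=16
Step 7: insert 27 -> lo=[3, 5, 14, 18] (size 4, max 18) hi=[27, 49, 49] (size 3, min 27) -> median=18
Step 8: insert 46 -> lo=[3, 5, 14, 18] (size 4, max 18) hi=[27, 46, 49, 49] (size 4, min 27) -> median=22.5
Step 9: insert 4 -> lo=[3, 4, 5, 14, 18] (size 5, max 18) hi=[27, 46, 49, 49] (size 4, min 27) -> median=18
Step 10: insert 49 -> lo=[3, 4, 5, 14, 18] (size 5, max 18) hi=[27, 46, 49, 49, 49] (size 5, min 27) -> median=22.5
Step 11: insert 18 -> lo=[3, 4, 5, 14, 18, 18] (size 6, max 18) hi=[27, 46, 49, 49, 49] (size 5, min 27) -> median=18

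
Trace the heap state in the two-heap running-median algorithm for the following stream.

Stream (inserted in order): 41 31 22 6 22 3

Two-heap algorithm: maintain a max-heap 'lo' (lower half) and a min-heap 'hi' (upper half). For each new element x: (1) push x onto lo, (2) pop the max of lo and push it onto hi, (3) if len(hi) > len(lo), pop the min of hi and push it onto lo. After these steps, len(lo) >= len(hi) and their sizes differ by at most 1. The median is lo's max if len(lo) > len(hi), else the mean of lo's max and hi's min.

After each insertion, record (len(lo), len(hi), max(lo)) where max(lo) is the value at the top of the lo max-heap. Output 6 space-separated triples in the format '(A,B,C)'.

Step 1: insert 41 -> lo=[41] hi=[] -> (len(lo)=1, len(hi)=0, max(lo)=41)
Step 2: insert 31 -> lo=[31] hi=[41] -> (len(lo)=1, len(hi)=1, max(lo)=31)
Step 3: insert 22 -> lo=[22, 31] hi=[41] -> (len(lo)=2, len(hi)=1, max(lo)=31)
Step 4: insert 6 -> lo=[6, 22] hi=[31, 41] -> (len(lo)=2, len(hi)=2, max(lo)=22)
Step 5: insert 22 -> lo=[6, 22, 22] hi=[31, 41] -> (len(lo)=3, len(hi)=2, max(lo)=22)
Step 6: insert 3 -> lo=[3, 6, 22] hi=[22, 31, 41] -> (len(lo)=3, len(hi)=3, max(lo)=22)

Answer: (1,0,41) (1,1,31) (2,1,31) (2,2,22) (3,2,22) (3,3,22)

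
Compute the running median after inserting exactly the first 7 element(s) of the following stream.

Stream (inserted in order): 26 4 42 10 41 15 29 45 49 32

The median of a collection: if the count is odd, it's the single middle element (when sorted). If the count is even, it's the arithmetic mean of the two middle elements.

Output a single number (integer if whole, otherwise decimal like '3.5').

Answer: 26

Derivation:
Step 1: insert 26 -> lo=[26] (size 1, max 26) hi=[] (size 0) -> median=26
Step 2: insert 4 -> lo=[4] (size 1, max 4) hi=[26] (size 1, min 26) -> median=15
Step 3: insert 42 -> lo=[4, 26] (size 2, max 26) hi=[42] (size 1, min 42) -> median=26
Step 4: insert 10 -> lo=[4, 10] (size 2, max 10) hi=[26, 42] (size 2, min 26) -> median=18
Step 5: insert 41 -> lo=[4, 10, 26] (size 3, max 26) hi=[41, 42] (size 2, min 41) -> median=26
Step 6: insert 15 -> lo=[4, 10, 15] (size 3, max 15) hi=[26, 41, 42] (size 3, min 26) -> median=20.5
Step 7: insert 29 -> lo=[4, 10, 15, 26] (size 4, max 26) hi=[29, 41, 42] (size 3, min 29) -> median=26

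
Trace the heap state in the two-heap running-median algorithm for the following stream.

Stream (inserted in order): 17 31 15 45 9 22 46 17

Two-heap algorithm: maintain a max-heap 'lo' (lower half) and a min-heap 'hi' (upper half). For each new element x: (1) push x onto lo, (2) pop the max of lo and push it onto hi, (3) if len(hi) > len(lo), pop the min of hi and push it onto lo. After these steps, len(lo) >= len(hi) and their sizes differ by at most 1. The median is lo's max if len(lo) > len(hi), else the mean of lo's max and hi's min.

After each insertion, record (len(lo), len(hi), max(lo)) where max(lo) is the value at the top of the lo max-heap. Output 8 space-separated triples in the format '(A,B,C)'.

Step 1: insert 17 -> lo=[17] hi=[] -> (len(lo)=1, len(hi)=0, max(lo)=17)
Step 2: insert 31 -> lo=[17] hi=[31] -> (len(lo)=1, len(hi)=1, max(lo)=17)
Step 3: insert 15 -> lo=[15, 17] hi=[31] -> (len(lo)=2, len(hi)=1, max(lo)=17)
Step 4: insert 45 -> lo=[15, 17] hi=[31, 45] -> (len(lo)=2, len(hi)=2, max(lo)=17)
Step 5: insert 9 -> lo=[9, 15, 17] hi=[31, 45] -> (len(lo)=3, len(hi)=2, max(lo)=17)
Step 6: insert 22 -> lo=[9, 15, 17] hi=[22, 31, 45] -> (len(lo)=3, len(hi)=3, max(lo)=17)
Step 7: insert 46 -> lo=[9, 15, 17, 22] hi=[31, 45, 46] -> (len(lo)=4, len(hi)=3, max(lo)=22)
Step 8: insert 17 -> lo=[9, 15, 17, 17] hi=[22, 31, 45, 46] -> (len(lo)=4, len(hi)=4, max(lo)=17)

Answer: (1,0,17) (1,1,17) (2,1,17) (2,2,17) (3,2,17) (3,3,17) (4,3,22) (4,4,17)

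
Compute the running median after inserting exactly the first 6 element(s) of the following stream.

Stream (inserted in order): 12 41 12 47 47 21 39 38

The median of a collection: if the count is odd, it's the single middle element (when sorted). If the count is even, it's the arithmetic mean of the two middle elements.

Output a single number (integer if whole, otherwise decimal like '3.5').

Answer: 31

Derivation:
Step 1: insert 12 -> lo=[12] (size 1, max 12) hi=[] (size 0) -> median=12
Step 2: insert 41 -> lo=[12] (size 1, max 12) hi=[41] (size 1, min 41) -> median=26.5
Step 3: insert 12 -> lo=[12, 12] (size 2, max 12) hi=[41] (size 1, min 41) -> median=12
Step 4: insert 47 -> lo=[12, 12] (size 2, max 12) hi=[41, 47] (size 2, min 41) -> median=26.5
Step 5: insert 47 -> lo=[12, 12, 41] (size 3, max 41) hi=[47, 47] (size 2, min 47) -> median=41
Step 6: insert 21 -> lo=[12, 12, 21] (size 3, max 21) hi=[41, 47, 47] (size 3, min 41) -> median=31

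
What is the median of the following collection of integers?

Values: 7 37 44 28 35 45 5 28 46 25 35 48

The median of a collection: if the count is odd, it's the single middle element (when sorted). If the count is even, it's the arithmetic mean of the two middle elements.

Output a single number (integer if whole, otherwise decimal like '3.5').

Step 1: insert 7 -> lo=[7] (size 1, max 7) hi=[] (size 0) -> median=7
Step 2: insert 37 -> lo=[7] (size 1, max 7) hi=[37] (size 1, min 37) -> median=22
Step 3: insert 44 -> lo=[7, 37] (size 2, max 37) hi=[44] (size 1, min 44) -> median=37
Step 4: insert 28 -> lo=[7, 28] (size 2, max 28) hi=[37, 44] (size 2, min 37) -> median=32.5
Step 5: insert 35 -> lo=[7, 28, 35] (size 3, max 35) hi=[37, 44] (size 2, min 37) -> median=35
Step 6: insert 45 -> lo=[7, 28, 35] (size 3, max 35) hi=[37, 44, 45] (size 3, min 37) -> median=36
Step 7: insert 5 -> lo=[5, 7, 28, 35] (size 4, max 35) hi=[37, 44, 45] (size 3, min 37) -> median=35
Step 8: insert 28 -> lo=[5, 7, 28, 28] (size 4, max 28) hi=[35, 37, 44, 45] (size 4, min 35) -> median=31.5
Step 9: insert 46 -> lo=[5, 7, 28, 28, 35] (size 5, max 35) hi=[37, 44, 45, 46] (size 4, min 37) -> median=35
Step 10: insert 25 -> lo=[5, 7, 25, 28, 28] (size 5, max 28) hi=[35, 37, 44, 45, 46] (size 5, min 35) -> median=31.5
Step 11: insert 35 -> lo=[5, 7, 25, 28, 28, 35] (size 6, max 35) hi=[35, 37, 44, 45, 46] (size 5, min 35) -> median=35
Step 12: insert 48 -> lo=[5, 7, 25, 28, 28, 35] (size 6, max 35) hi=[35, 37, 44, 45, 46, 48] (size 6, min 35) -> median=35

Answer: 35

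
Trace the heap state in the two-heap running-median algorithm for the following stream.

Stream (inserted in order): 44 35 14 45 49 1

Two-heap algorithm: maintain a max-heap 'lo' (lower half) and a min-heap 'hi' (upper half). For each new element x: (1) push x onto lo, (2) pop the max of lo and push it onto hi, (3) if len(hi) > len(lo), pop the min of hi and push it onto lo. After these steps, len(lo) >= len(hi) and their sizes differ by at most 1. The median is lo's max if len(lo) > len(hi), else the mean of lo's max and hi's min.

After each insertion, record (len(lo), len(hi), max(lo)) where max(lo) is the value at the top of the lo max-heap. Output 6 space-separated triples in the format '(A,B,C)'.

Step 1: insert 44 -> lo=[44] hi=[] -> (len(lo)=1, len(hi)=0, max(lo)=44)
Step 2: insert 35 -> lo=[35] hi=[44] -> (len(lo)=1, len(hi)=1, max(lo)=35)
Step 3: insert 14 -> lo=[14, 35] hi=[44] -> (len(lo)=2, len(hi)=1, max(lo)=35)
Step 4: insert 45 -> lo=[14, 35] hi=[44, 45] -> (len(lo)=2, len(hi)=2, max(lo)=35)
Step 5: insert 49 -> lo=[14, 35, 44] hi=[45, 49] -> (len(lo)=3, len(hi)=2, max(lo)=44)
Step 6: insert 1 -> lo=[1, 14, 35] hi=[44, 45, 49] -> (len(lo)=3, len(hi)=3, max(lo)=35)

Answer: (1,0,44) (1,1,35) (2,1,35) (2,2,35) (3,2,44) (3,3,35)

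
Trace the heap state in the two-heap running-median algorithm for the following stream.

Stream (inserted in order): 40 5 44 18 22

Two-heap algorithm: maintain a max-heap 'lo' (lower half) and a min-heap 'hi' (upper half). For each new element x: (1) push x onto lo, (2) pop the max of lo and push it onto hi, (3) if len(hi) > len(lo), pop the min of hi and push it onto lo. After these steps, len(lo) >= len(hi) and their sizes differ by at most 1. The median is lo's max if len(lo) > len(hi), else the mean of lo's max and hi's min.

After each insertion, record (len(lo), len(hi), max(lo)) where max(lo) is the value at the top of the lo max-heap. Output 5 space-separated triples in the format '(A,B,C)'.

Answer: (1,0,40) (1,1,5) (2,1,40) (2,2,18) (3,2,22)

Derivation:
Step 1: insert 40 -> lo=[40] hi=[] -> (len(lo)=1, len(hi)=0, max(lo)=40)
Step 2: insert 5 -> lo=[5] hi=[40] -> (len(lo)=1, len(hi)=1, max(lo)=5)
Step 3: insert 44 -> lo=[5, 40] hi=[44] -> (len(lo)=2, len(hi)=1, max(lo)=40)
Step 4: insert 18 -> lo=[5, 18] hi=[40, 44] -> (len(lo)=2, len(hi)=2, max(lo)=18)
Step 5: insert 22 -> lo=[5, 18, 22] hi=[40, 44] -> (len(lo)=3, len(hi)=2, max(lo)=22)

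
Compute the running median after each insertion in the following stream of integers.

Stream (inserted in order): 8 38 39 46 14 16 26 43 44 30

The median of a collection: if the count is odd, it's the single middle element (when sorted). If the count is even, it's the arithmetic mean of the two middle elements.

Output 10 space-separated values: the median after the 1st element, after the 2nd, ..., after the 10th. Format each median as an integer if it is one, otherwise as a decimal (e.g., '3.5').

Step 1: insert 8 -> lo=[8] (size 1, max 8) hi=[] (size 0) -> median=8
Step 2: insert 38 -> lo=[8] (size 1, max 8) hi=[38] (size 1, min 38) -> median=23
Step 3: insert 39 -> lo=[8, 38] (size 2, max 38) hi=[39] (size 1, min 39) -> median=38
Step 4: insert 46 -> lo=[8, 38] (size 2, max 38) hi=[39, 46] (size 2, min 39) -> median=38.5
Step 5: insert 14 -> lo=[8, 14, 38] (size 3, max 38) hi=[39, 46] (size 2, min 39) -> median=38
Step 6: insert 16 -> lo=[8, 14, 16] (size 3, max 16) hi=[38, 39, 46] (size 3, min 38) -> median=27
Step 7: insert 26 -> lo=[8, 14, 16, 26] (size 4, max 26) hi=[38, 39, 46] (size 3, min 38) -> median=26
Step 8: insert 43 -> lo=[8, 14, 16, 26] (size 4, max 26) hi=[38, 39, 43, 46] (size 4, min 38) -> median=32
Step 9: insert 44 -> lo=[8, 14, 16, 26, 38] (size 5, max 38) hi=[39, 43, 44, 46] (size 4, min 39) -> median=38
Step 10: insert 30 -> lo=[8, 14, 16, 26, 30] (size 5, max 30) hi=[38, 39, 43, 44, 46] (size 5, min 38) -> median=34

Answer: 8 23 38 38.5 38 27 26 32 38 34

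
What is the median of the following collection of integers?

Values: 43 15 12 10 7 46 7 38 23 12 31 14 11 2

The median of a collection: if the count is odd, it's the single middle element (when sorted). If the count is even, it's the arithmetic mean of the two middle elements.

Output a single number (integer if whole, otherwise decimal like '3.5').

Answer: 13

Derivation:
Step 1: insert 43 -> lo=[43] (size 1, max 43) hi=[] (size 0) -> median=43
Step 2: insert 15 -> lo=[15] (size 1, max 15) hi=[43] (size 1, min 43) -> median=29
Step 3: insert 12 -> lo=[12, 15] (size 2, max 15) hi=[43] (size 1, min 43) -> median=15
Step 4: insert 10 -> lo=[10, 12] (size 2, max 12) hi=[15, 43] (size 2, min 15) -> median=13.5
Step 5: insert 7 -> lo=[7, 10, 12] (size 3, max 12) hi=[15, 43] (size 2, min 15) -> median=12
Step 6: insert 46 -> lo=[7, 10, 12] (size 3, max 12) hi=[15, 43, 46] (size 3, min 15) -> median=13.5
Step 7: insert 7 -> lo=[7, 7, 10, 12] (size 4, max 12) hi=[15, 43, 46] (size 3, min 15) -> median=12
Step 8: insert 38 -> lo=[7, 7, 10, 12] (size 4, max 12) hi=[15, 38, 43, 46] (size 4, min 15) -> median=13.5
Step 9: insert 23 -> lo=[7, 7, 10, 12, 15] (size 5, max 15) hi=[23, 38, 43, 46] (size 4, min 23) -> median=15
Step 10: insert 12 -> lo=[7, 7, 10, 12, 12] (size 5, max 12) hi=[15, 23, 38, 43, 46] (size 5, min 15) -> median=13.5
Step 11: insert 31 -> lo=[7, 7, 10, 12, 12, 15] (size 6, max 15) hi=[23, 31, 38, 43, 46] (size 5, min 23) -> median=15
Step 12: insert 14 -> lo=[7, 7, 10, 12, 12, 14] (size 6, max 14) hi=[15, 23, 31, 38, 43, 46] (size 6, min 15) -> median=14.5
Step 13: insert 11 -> lo=[7, 7, 10, 11, 12, 12, 14] (size 7, max 14) hi=[15, 23, 31, 38, 43, 46] (size 6, min 15) -> median=14
Step 14: insert 2 -> lo=[2, 7, 7, 10, 11, 12, 12] (size 7, max 12) hi=[14, 15, 23, 31, 38, 43, 46] (size 7, min 14) -> median=13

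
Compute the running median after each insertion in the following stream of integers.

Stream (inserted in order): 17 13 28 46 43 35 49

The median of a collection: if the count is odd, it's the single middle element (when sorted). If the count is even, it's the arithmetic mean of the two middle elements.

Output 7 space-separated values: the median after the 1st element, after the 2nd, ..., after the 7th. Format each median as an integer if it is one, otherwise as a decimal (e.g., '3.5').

Answer: 17 15 17 22.5 28 31.5 35

Derivation:
Step 1: insert 17 -> lo=[17] (size 1, max 17) hi=[] (size 0) -> median=17
Step 2: insert 13 -> lo=[13] (size 1, max 13) hi=[17] (size 1, min 17) -> median=15
Step 3: insert 28 -> lo=[13, 17] (size 2, max 17) hi=[28] (size 1, min 28) -> median=17
Step 4: insert 46 -> lo=[13, 17] (size 2, max 17) hi=[28, 46] (size 2, min 28) -> median=22.5
Step 5: insert 43 -> lo=[13, 17, 28] (size 3, max 28) hi=[43, 46] (size 2, min 43) -> median=28
Step 6: insert 35 -> lo=[13, 17, 28] (size 3, max 28) hi=[35, 43, 46] (size 3, min 35) -> median=31.5
Step 7: insert 49 -> lo=[13, 17, 28, 35] (size 4, max 35) hi=[43, 46, 49] (size 3, min 43) -> median=35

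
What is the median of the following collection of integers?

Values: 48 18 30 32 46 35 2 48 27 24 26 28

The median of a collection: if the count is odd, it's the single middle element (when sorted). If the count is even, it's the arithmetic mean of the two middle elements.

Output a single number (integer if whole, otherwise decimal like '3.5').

Answer: 29

Derivation:
Step 1: insert 48 -> lo=[48] (size 1, max 48) hi=[] (size 0) -> median=48
Step 2: insert 18 -> lo=[18] (size 1, max 18) hi=[48] (size 1, min 48) -> median=33
Step 3: insert 30 -> lo=[18, 30] (size 2, max 30) hi=[48] (size 1, min 48) -> median=30
Step 4: insert 32 -> lo=[18, 30] (size 2, max 30) hi=[32, 48] (size 2, min 32) -> median=31
Step 5: insert 46 -> lo=[18, 30, 32] (size 3, max 32) hi=[46, 48] (size 2, min 46) -> median=32
Step 6: insert 35 -> lo=[18, 30, 32] (size 3, max 32) hi=[35, 46, 48] (size 3, min 35) -> median=33.5
Step 7: insert 2 -> lo=[2, 18, 30, 32] (size 4, max 32) hi=[35, 46, 48] (size 3, min 35) -> median=32
Step 8: insert 48 -> lo=[2, 18, 30, 32] (size 4, max 32) hi=[35, 46, 48, 48] (size 4, min 35) -> median=33.5
Step 9: insert 27 -> lo=[2, 18, 27, 30, 32] (size 5, max 32) hi=[35, 46, 48, 48] (size 4, min 35) -> median=32
Step 10: insert 24 -> lo=[2, 18, 24, 27, 30] (size 5, max 30) hi=[32, 35, 46, 48, 48] (size 5, min 32) -> median=31
Step 11: insert 26 -> lo=[2, 18, 24, 26, 27, 30] (size 6, max 30) hi=[32, 35, 46, 48, 48] (size 5, min 32) -> median=30
Step 12: insert 28 -> lo=[2, 18, 24, 26, 27, 28] (size 6, max 28) hi=[30, 32, 35, 46, 48, 48] (size 6, min 30) -> median=29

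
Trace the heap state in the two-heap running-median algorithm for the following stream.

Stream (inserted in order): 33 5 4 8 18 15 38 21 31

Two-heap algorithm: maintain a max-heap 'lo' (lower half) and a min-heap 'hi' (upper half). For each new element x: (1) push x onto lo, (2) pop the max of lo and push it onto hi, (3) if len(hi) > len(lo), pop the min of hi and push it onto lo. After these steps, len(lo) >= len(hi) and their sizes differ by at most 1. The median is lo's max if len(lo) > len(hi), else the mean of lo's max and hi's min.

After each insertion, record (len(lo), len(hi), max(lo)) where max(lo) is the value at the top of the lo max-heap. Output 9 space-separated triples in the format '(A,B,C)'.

Answer: (1,0,33) (1,1,5) (2,1,5) (2,2,5) (3,2,8) (3,3,8) (4,3,15) (4,4,15) (5,4,18)

Derivation:
Step 1: insert 33 -> lo=[33] hi=[] -> (len(lo)=1, len(hi)=0, max(lo)=33)
Step 2: insert 5 -> lo=[5] hi=[33] -> (len(lo)=1, len(hi)=1, max(lo)=5)
Step 3: insert 4 -> lo=[4, 5] hi=[33] -> (len(lo)=2, len(hi)=1, max(lo)=5)
Step 4: insert 8 -> lo=[4, 5] hi=[8, 33] -> (len(lo)=2, len(hi)=2, max(lo)=5)
Step 5: insert 18 -> lo=[4, 5, 8] hi=[18, 33] -> (len(lo)=3, len(hi)=2, max(lo)=8)
Step 6: insert 15 -> lo=[4, 5, 8] hi=[15, 18, 33] -> (len(lo)=3, len(hi)=3, max(lo)=8)
Step 7: insert 38 -> lo=[4, 5, 8, 15] hi=[18, 33, 38] -> (len(lo)=4, len(hi)=3, max(lo)=15)
Step 8: insert 21 -> lo=[4, 5, 8, 15] hi=[18, 21, 33, 38] -> (len(lo)=4, len(hi)=4, max(lo)=15)
Step 9: insert 31 -> lo=[4, 5, 8, 15, 18] hi=[21, 31, 33, 38] -> (len(lo)=5, len(hi)=4, max(lo)=18)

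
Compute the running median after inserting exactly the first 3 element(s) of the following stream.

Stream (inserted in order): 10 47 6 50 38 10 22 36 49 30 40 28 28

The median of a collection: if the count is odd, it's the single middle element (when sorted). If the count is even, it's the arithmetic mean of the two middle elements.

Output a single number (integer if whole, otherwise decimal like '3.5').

Step 1: insert 10 -> lo=[10] (size 1, max 10) hi=[] (size 0) -> median=10
Step 2: insert 47 -> lo=[10] (size 1, max 10) hi=[47] (size 1, min 47) -> median=28.5
Step 3: insert 6 -> lo=[6, 10] (size 2, max 10) hi=[47] (size 1, min 47) -> median=10

Answer: 10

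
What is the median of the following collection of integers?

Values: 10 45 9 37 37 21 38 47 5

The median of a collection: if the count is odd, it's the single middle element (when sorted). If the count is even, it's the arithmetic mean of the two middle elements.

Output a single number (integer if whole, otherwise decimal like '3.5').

Step 1: insert 10 -> lo=[10] (size 1, max 10) hi=[] (size 0) -> median=10
Step 2: insert 45 -> lo=[10] (size 1, max 10) hi=[45] (size 1, min 45) -> median=27.5
Step 3: insert 9 -> lo=[9, 10] (size 2, max 10) hi=[45] (size 1, min 45) -> median=10
Step 4: insert 37 -> lo=[9, 10] (size 2, max 10) hi=[37, 45] (size 2, min 37) -> median=23.5
Step 5: insert 37 -> lo=[9, 10, 37] (size 3, max 37) hi=[37, 45] (size 2, min 37) -> median=37
Step 6: insert 21 -> lo=[9, 10, 21] (size 3, max 21) hi=[37, 37, 45] (size 3, min 37) -> median=29
Step 7: insert 38 -> lo=[9, 10, 21, 37] (size 4, max 37) hi=[37, 38, 45] (size 3, min 37) -> median=37
Step 8: insert 47 -> lo=[9, 10, 21, 37] (size 4, max 37) hi=[37, 38, 45, 47] (size 4, min 37) -> median=37
Step 9: insert 5 -> lo=[5, 9, 10, 21, 37] (size 5, max 37) hi=[37, 38, 45, 47] (size 4, min 37) -> median=37

Answer: 37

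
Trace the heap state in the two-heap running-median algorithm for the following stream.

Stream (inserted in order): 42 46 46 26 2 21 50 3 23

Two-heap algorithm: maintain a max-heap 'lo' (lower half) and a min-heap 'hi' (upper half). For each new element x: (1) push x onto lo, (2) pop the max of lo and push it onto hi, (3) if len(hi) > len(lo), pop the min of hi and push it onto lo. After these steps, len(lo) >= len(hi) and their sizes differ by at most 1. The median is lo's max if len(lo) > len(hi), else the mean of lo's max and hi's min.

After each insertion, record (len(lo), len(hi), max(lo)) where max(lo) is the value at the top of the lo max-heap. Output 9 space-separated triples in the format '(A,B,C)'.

Step 1: insert 42 -> lo=[42] hi=[] -> (len(lo)=1, len(hi)=0, max(lo)=42)
Step 2: insert 46 -> lo=[42] hi=[46] -> (len(lo)=1, len(hi)=1, max(lo)=42)
Step 3: insert 46 -> lo=[42, 46] hi=[46] -> (len(lo)=2, len(hi)=1, max(lo)=46)
Step 4: insert 26 -> lo=[26, 42] hi=[46, 46] -> (len(lo)=2, len(hi)=2, max(lo)=42)
Step 5: insert 2 -> lo=[2, 26, 42] hi=[46, 46] -> (len(lo)=3, len(hi)=2, max(lo)=42)
Step 6: insert 21 -> lo=[2, 21, 26] hi=[42, 46, 46] -> (len(lo)=3, len(hi)=3, max(lo)=26)
Step 7: insert 50 -> lo=[2, 21, 26, 42] hi=[46, 46, 50] -> (len(lo)=4, len(hi)=3, max(lo)=42)
Step 8: insert 3 -> lo=[2, 3, 21, 26] hi=[42, 46, 46, 50] -> (len(lo)=4, len(hi)=4, max(lo)=26)
Step 9: insert 23 -> lo=[2, 3, 21, 23, 26] hi=[42, 46, 46, 50] -> (len(lo)=5, len(hi)=4, max(lo)=26)

Answer: (1,0,42) (1,1,42) (2,1,46) (2,2,42) (3,2,42) (3,3,26) (4,3,42) (4,4,26) (5,4,26)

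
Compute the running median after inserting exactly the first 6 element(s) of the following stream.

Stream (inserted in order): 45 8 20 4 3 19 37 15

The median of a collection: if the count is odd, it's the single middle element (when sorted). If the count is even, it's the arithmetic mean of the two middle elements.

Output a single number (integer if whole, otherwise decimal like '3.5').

Answer: 13.5

Derivation:
Step 1: insert 45 -> lo=[45] (size 1, max 45) hi=[] (size 0) -> median=45
Step 2: insert 8 -> lo=[8] (size 1, max 8) hi=[45] (size 1, min 45) -> median=26.5
Step 3: insert 20 -> lo=[8, 20] (size 2, max 20) hi=[45] (size 1, min 45) -> median=20
Step 4: insert 4 -> lo=[4, 8] (size 2, max 8) hi=[20, 45] (size 2, min 20) -> median=14
Step 5: insert 3 -> lo=[3, 4, 8] (size 3, max 8) hi=[20, 45] (size 2, min 20) -> median=8
Step 6: insert 19 -> lo=[3, 4, 8] (size 3, max 8) hi=[19, 20, 45] (size 3, min 19) -> median=13.5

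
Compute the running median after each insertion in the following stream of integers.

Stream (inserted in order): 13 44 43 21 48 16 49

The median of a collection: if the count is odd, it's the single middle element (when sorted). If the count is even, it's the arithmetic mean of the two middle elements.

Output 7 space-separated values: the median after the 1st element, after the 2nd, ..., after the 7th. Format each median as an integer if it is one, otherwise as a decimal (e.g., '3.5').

Answer: 13 28.5 43 32 43 32 43

Derivation:
Step 1: insert 13 -> lo=[13] (size 1, max 13) hi=[] (size 0) -> median=13
Step 2: insert 44 -> lo=[13] (size 1, max 13) hi=[44] (size 1, min 44) -> median=28.5
Step 3: insert 43 -> lo=[13, 43] (size 2, max 43) hi=[44] (size 1, min 44) -> median=43
Step 4: insert 21 -> lo=[13, 21] (size 2, max 21) hi=[43, 44] (size 2, min 43) -> median=32
Step 5: insert 48 -> lo=[13, 21, 43] (size 3, max 43) hi=[44, 48] (size 2, min 44) -> median=43
Step 6: insert 16 -> lo=[13, 16, 21] (size 3, max 21) hi=[43, 44, 48] (size 3, min 43) -> median=32
Step 7: insert 49 -> lo=[13, 16, 21, 43] (size 4, max 43) hi=[44, 48, 49] (size 3, min 44) -> median=43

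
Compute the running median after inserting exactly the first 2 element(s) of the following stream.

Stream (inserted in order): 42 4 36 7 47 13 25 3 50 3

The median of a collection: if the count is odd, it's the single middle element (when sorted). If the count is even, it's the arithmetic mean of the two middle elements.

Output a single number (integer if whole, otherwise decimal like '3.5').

Step 1: insert 42 -> lo=[42] (size 1, max 42) hi=[] (size 0) -> median=42
Step 2: insert 4 -> lo=[4] (size 1, max 4) hi=[42] (size 1, min 42) -> median=23

Answer: 23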